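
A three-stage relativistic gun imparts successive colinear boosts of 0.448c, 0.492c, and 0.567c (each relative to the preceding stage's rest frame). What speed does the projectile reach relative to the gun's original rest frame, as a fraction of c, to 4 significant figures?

Compose boost 2: (0.492 + 0.448)/(1 + 0.492×0.448) = 0.9400/1.22042 = 0.770229
Compose boost 3: (0.567 + 0.770229)/(1 + 0.567×0.770229) = 1.33723/1.43672 = 0.9308

u ≈ 0.9308c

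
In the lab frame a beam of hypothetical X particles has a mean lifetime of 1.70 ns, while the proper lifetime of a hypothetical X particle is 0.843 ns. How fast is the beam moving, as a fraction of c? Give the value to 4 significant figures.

β ≈ 0.8684

γ = Δt/τ₀ = 1.70/0.843 = 2.01661
β = √(1 − 1/γ²) = √(1 − 1/2.01661²) = 0.8684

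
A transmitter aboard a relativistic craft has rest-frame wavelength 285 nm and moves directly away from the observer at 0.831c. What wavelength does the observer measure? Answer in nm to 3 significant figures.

λ_obs ≈ 938 nm

Relativistic Doppler: λ_obs = λ_src √((1+β)/(1−β))
= 285 × √(1.8310/0.16900) = 285 × 3.2916 = 938 nm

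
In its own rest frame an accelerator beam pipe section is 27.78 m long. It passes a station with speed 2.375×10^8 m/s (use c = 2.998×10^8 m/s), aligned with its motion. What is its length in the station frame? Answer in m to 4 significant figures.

β = v/c = 2.375×10^8 / 2.998×10^8 = 0.792195
γ = 1/√(1 − 0.792195²) = 1.63862
Length contraction: L = L₀/γ = 27.78/1.63862 = 16.95 m

L ≈ 16.95 m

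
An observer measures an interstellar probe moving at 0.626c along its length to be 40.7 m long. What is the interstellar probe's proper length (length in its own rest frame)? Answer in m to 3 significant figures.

L₀ ≈ 52.2 m

γ = 1/√(1 − 0.626²) = 1.2823
L₀ = γL = 1.2823 × 40.7 = 52.2 m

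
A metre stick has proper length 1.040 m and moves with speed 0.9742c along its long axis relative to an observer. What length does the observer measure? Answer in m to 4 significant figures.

γ = 1/√(1 − 0.9742²) = 4.43093
Length contraction: L = L₀/γ = 1.040/4.43093 = 0.2347 m

L ≈ 0.2347 m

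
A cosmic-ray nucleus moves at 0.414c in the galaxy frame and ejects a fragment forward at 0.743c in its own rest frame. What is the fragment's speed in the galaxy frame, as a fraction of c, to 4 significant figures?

Compose boost 2: (0.743 + 0.414)/(1 + 0.743×0.414) = 1.157/1.30760 = 0.8848

u ≈ 0.8848c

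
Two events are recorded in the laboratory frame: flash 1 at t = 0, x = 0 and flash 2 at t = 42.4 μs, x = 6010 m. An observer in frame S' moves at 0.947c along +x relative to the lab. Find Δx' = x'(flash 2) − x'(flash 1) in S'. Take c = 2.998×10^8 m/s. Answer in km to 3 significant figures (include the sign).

Δx' ≈ -18.8 km

γ = 1/√(1 − 0.947²) = 3.1130
Δx' = γ(Δx − vΔt) = 3.1130 × (6010 m − 0.947×(2.998×10^8 m/s)×42.4×10^-6 s)
= 3.1130 × (-6027.8 m) = -18.8 km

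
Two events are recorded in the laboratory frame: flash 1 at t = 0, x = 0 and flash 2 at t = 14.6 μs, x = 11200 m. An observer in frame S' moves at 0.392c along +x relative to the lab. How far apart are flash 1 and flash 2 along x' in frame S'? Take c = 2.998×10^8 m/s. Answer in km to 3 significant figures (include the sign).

Δx' ≈ 10.3 km

γ = 1/√(1 − 0.392²) = 1.0870
Δx' = γ(Δx − vΔt) = 1.0870 × (11200 m − 0.392×(2.998×10^8 m/s)×14.6×10^-6 s)
= 1.0870 × (9484.2 m) = 10.3 km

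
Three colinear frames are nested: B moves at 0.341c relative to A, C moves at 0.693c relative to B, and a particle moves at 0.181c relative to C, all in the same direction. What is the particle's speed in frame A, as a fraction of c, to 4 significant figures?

u ≈ 0.8836c

Compose boost 2: (0.693 + 0.341)/(1 + 0.693×0.341) = 1.034/1.23631 = 0.836358
Compose boost 3: (0.181 + 0.836358)/(1 + 0.181×0.836358) = 1.01736/1.15138 = 0.8836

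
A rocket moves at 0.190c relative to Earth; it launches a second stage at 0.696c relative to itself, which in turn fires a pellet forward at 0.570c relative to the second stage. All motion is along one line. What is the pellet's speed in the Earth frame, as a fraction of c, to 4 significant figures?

Compose boost 2: (0.696 + 0.190)/(1 + 0.696×0.190) = 0.8860/1.13224 = 0.782520
Compose boost 3: (0.570 + 0.782520)/(1 + 0.570×0.782520) = 1.35252/1.44604 = 0.9353

u ≈ 0.9353c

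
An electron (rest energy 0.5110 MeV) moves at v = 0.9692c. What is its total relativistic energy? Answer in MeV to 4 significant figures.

E ≈ 2.075 MeV

γ = 1/√(1 − 0.9692²) = 4.06050
E = γm₀c² = 4.06050 × 0.5110 MeV = 2.075 MeV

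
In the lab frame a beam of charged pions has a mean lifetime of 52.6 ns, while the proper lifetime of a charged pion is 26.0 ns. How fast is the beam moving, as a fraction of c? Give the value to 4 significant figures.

β ≈ 0.8693

γ = Δt/τ₀ = 52.6/26.0 = 2.02308
β = √(1 − 1/γ²) = √(1 − 1/2.02308²) = 0.8693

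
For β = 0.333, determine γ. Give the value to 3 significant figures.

γ ≈ 1.06

γ = 1/√(1 − β²) = 1/√(1 − 0.333²) = 1/√(0.88911) = 1.06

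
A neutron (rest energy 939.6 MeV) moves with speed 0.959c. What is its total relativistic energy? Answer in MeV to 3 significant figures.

E ≈ 3320 MeV

γ = 1/√(1 − 0.959²) = 3.5285
E = γm₀c² = 3.5285 × 939.6 MeV = 3320 MeV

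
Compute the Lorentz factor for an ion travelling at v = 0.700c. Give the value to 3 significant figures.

γ = 1/√(1 − β²) = 1/√(1 − 0.700²) = 1/√(0.51000) = 1.40

γ ≈ 1.40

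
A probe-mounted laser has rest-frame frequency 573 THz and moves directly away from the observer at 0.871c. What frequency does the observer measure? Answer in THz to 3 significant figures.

Relativistic Doppler: f_obs = f_src √((1−β)/(1+β))
= 573 × √(0.12900/1.8710) = 573 × 0.26258 = 150 THz

f_obs ≈ 150 THz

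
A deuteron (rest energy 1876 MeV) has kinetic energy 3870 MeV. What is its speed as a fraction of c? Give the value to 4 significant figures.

β ≈ 0.9452

γ = 1 + K/(m₀c²) = 1 + 3870/1876 = 3.06290
β = √(1 − 1/γ²) = 0.9452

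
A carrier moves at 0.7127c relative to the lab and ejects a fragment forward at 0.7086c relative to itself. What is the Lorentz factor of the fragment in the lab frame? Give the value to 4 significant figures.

u_lab = (0.7086 + 0.7127)/(1 + 0.7086×0.7127) = 1.4213/1.505019 = 0.9443733
γ = 1/√(1 − 0.9443733²) = 3.041

γ ≈ 3.041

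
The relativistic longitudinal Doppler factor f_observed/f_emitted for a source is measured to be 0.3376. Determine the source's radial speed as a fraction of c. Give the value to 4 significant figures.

β ≈ 0.7954

f_obs/f_src = √((1−β)/(1+β)) = 0.3376  ⇒  (1−β)/(1+β) = 0.113974
β = |1 − D²|/(1 + D²) = |1 − 0.113974|/(1 + 0.113974) = 0.7954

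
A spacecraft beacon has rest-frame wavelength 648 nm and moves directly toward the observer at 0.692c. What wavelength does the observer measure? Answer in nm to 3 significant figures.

Relativistic Doppler: λ_obs = λ_src √((1−β)/(1+β))
= 648 × √(0.30800/1.6920) = 648 × 0.42665 = 276 nm

λ_obs ≈ 276 nm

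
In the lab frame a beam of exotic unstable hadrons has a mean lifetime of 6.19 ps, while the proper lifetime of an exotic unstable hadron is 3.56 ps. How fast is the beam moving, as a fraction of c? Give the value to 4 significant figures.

γ = Δt/τ₀ = 6.19/3.56 = 1.73876
β = √(1 − 1/γ²) = √(1 − 1/1.73876²) = 0.8181

β ≈ 0.8181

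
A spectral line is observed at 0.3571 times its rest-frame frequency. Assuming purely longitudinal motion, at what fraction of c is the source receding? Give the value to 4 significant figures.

f_obs/f_src = √((1−β)/(1+β)) = 0.3571  ⇒  (1−β)/(1+β) = 0.127520
β = |1 − D²|/(1 + D²) = |1 − 0.127520|/(1 + 0.127520) = 0.7738

β ≈ 0.7738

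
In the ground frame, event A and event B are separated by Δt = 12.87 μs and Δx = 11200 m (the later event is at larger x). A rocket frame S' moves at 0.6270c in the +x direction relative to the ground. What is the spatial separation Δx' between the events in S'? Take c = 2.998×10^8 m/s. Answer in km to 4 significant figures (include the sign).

γ = 1/√(1 − 0.6270²) = 1.28367
Δx' = γ(Δx − vΔt) = 1.28367 × (11200 m − 0.6270×(2.998×10^8 m/s)×12.87×10^-6 s)
= 1.28367 × (8780.77 m) = 11.27 km

Δx' ≈ 11.27 km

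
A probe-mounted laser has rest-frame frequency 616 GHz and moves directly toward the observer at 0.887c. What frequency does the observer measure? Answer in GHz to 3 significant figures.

Relativistic Doppler: f_obs = f_src √((1+β)/(1−β))
= 616 × √(1.8870/0.11300) = 616 × 4.0865 = 2520 GHz

f_obs ≈ 2520 GHz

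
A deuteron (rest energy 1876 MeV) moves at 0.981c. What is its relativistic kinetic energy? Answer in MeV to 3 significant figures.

γ = 1/√(1 − 0.981²) = 5.1544
K = (γ − 1)m₀c² = (5.1544 − 1) × 1876 MeV = 4.1544 × 1876 MeV = 7790 MeV

K ≈ 7790 MeV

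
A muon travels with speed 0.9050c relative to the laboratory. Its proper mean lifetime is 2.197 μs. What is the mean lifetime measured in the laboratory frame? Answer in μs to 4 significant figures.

γ = 1/√(1 − 0.9050²) = 2.35066
Time dilation: Δt = γτ₀ = 2.35066 × 2.197 μs = 5.164 μs

Δt ≈ 5.164 μs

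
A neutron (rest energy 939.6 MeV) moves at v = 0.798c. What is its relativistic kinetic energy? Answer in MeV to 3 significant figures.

γ = 1/√(1 − 0.798²) = 1.6593
K = (γ − 1)m₀c² = (1.6593 − 1) × 939.6 MeV = 0.65932 × 939.6 MeV = 619 MeV

K ≈ 619 MeV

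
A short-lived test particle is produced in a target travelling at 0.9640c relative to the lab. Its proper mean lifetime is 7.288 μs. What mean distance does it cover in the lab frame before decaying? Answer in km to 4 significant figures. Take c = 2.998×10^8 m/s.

d ≈ 7.921 km

γ = 1/√(1 − 0.9640²) = 3.76078
Dilated lifetime: Δt = γτ₀ = 3.76078 × 7.288 μs = 27.4086 μs
d = vΔt = 0.9640c × 27.4086 μs = 2.89007×10^8 m/s × 2.74086×10^-5 s = 7.921 km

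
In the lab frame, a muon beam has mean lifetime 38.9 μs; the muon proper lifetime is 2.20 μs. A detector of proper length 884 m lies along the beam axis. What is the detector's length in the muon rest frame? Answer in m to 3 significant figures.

Time dilation ⇒ γ = Δt/τ₀ = 38.9/2.20 = 17.682
Length contraction: L = L₀/γ = 884/17.682 = 50.0 m

L ≈ 50.0 m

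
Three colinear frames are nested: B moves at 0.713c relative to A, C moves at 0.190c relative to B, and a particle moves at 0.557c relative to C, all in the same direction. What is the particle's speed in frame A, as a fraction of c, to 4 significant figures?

Compose boost 2: (0.190 + 0.713)/(1 + 0.190×0.713) = 0.9030/1.13547 = 0.795265
Compose boost 3: (0.557 + 0.795265)/(1 + 0.557×0.795265) = 1.35227/1.44296 = 0.9371

u ≈ 0.9371c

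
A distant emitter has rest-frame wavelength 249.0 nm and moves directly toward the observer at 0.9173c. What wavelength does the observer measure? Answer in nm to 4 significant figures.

Relativistic Doppler: λ_obs = λ_src √((1−β)/(1+β))
= 249.0 × √(0.0827000/1.91730) = 249.0 × 0.207686 = 51.71 nm

λ_obs ≈ 51.71 nm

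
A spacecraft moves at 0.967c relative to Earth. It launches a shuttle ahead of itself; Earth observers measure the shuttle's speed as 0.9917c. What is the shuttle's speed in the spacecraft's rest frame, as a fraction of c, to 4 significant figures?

u' ≈ 0.6021c

Inverse velocity addition: u' = (u − v)/(1 − uv/c²)
= (0.9917 − 0.967)/(1 − 0.9917×0.967) = 0.02470/0.0410261 = 0.6021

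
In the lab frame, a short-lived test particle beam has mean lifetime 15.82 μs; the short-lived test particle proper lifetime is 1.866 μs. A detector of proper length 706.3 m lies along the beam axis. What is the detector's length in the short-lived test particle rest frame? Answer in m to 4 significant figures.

L ≈ 83.31 m

Time dilation ⇒ γ = Δt/τ₀ = 15.82/1.866 = 8.47803
Length contraction: L = L₀/γ = 706.3/8.47803 = 83.31 m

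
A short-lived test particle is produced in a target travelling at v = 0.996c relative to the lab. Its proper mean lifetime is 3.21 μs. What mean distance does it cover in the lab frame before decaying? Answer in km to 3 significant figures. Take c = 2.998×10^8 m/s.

d ≈ 10.7 km

γ = 1/√(1 − 0.996²) = 11.192
Dilated lifetime: Δt = γτ₀ = 11.192 × 3.21 μs = 35.925 μs
d = vΔt = 0.996c × 35.925 μs = 2.9860×10^8 m/s × 3.5925×10^-5 s = 10.7 km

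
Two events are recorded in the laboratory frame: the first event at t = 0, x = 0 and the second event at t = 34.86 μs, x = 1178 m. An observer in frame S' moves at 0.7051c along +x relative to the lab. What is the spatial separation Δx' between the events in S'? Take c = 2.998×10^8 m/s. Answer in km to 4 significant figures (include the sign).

Δx' ≈ -8.731 km

γ = 1/√(1 − 0.7051²) = 1.41022
Δx' = γ(Δx − vΔt) = 1.41022 × (1178 m − 0.7051×(2.998×10^8 m/s)×34.86×10^-6 s)
= 1.41022 × (-6191.02 m) = -8.731 km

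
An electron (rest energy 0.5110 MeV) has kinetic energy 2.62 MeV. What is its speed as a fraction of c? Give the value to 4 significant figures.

γ = 1 + K/(m₀c²) = 1 + 2.62/0.5110 = 6.12720
β = √(1 − 1/γ²) = 0.9866

β ≈ 0.9866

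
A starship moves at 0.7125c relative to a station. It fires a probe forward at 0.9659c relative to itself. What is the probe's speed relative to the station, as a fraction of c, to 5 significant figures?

Relativistic velocity addition: u = (u' + v)/(1 + u'v/c²)
= (0.9659 + 0.7125)/(1 + 0.9659×0.7125) = 1.6784/1.688204 = 0.99419

u ≈ 0.99419c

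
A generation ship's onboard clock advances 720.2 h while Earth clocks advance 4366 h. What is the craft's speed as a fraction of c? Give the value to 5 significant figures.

β ≈ 0.98630

γ = Δt/τ₀ = 4366/720.2 = 6.062205
β = √(1 − 1/γ²) = √(1 − 1/6.062205²) = 0.98630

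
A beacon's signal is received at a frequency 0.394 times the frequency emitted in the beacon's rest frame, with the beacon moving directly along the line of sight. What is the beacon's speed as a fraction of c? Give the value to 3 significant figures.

β ≈ 0.731

f_obs/f_src = √((1−β)/(1+β)) = 0.394  ⇒  (1−β)/(1+β) = 0.15524
β = |1 − D²|/(1 + D²) = |1 − 0.15524|/(1 + 0.15524) = 0.731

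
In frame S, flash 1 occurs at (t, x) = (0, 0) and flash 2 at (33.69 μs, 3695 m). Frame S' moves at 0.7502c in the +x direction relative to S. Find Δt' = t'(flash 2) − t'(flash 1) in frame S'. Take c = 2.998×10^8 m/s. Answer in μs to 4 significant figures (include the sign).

Δt' ≈ 36.97 μs

γ = 1/√(1 − 0.7502²) = 1.51238
Δt' = γ(Δt − vΔx/c²) = 1.51238 × (33.69 μs − 0.7502×3695 m / (2.998×10^8 m/s))
= 1.51238 × (24.4439 μs) = 36.97 μs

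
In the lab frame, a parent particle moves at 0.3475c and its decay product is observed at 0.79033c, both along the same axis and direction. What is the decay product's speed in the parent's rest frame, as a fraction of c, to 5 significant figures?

u' ≈ 0.61050c

Inverse velocity addition: u' = (u − v)/(1 − uv/c²)
= (0.79033 − 0.3475)/(1 − 0.79033×0.3475) = 0.44283/0.7253603 = 0.61050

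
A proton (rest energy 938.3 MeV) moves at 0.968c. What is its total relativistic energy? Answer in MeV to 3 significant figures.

γ = 1/√(1 − 0.968²) = 3.9849
E = γm₀c² = 3.9849 × 938.3 MeV = 3740 MeV

E ≈ 3740 MeV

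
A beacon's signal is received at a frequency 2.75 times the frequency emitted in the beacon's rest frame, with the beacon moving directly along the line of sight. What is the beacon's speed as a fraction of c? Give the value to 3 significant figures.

f_obs/f_src = √((1+β)/(1−β)) = 2.75  ⇒  (1+β)/(1−β) = 7.5625
β = |1 − D²|/(1 + D²) = |1 − 7.5625|/(1 + 7.5625) = 0.766

β ≈ 0.766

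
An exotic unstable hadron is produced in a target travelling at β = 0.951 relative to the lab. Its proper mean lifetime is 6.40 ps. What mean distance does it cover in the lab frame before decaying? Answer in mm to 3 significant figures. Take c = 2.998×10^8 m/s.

d ≈ 5.90 mm

γ = 1/√(1 − 0.951²) = 3.2342
Dilated lifetime: Δt = γτ₀ = 3.2342 × 6.40 ps = 20.699 ps
d = vΔt = 0.951c × 20.699 ps = 2.8511×10^8 m/s × 2.0699×10^-11 s = 5.90 mm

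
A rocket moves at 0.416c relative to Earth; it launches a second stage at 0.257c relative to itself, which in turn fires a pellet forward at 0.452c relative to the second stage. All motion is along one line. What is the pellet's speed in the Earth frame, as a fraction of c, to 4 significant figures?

u ≈ 0.8315c

Compose boost 2: (0.257 + 0.416)/(1 + 0.257×0.416) = 0.6730/1.10691 = 0.607998
Compose boost 3: (0.452 + 0.607998)/(1 + 0.452×0.607998) = 1.06000/1.27481 = 0.8315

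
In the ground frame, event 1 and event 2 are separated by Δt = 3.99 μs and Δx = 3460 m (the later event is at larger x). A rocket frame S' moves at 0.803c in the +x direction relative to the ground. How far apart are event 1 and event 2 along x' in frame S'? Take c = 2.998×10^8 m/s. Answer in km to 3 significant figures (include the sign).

γ = 1/√(1 − 0.803²) = 1.6779
Δx' = γ(Δx − vΔt) = 1.6779 × (3460 m − 0.803×(2.998×10^8 m/s)×3.99×10^-6 s)
= 1.6779 × (2499.4 m) = 4.19 km

Δx' ≈ 4.19 km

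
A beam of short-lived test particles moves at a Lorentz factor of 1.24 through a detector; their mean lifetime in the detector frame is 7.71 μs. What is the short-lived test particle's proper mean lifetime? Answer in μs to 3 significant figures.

γ = 1.24 (given)
Proper time: τ₀ = Δt/γ = 7.71/1.24 = 6.22 μs

τ₀ ≈ 6.22 μs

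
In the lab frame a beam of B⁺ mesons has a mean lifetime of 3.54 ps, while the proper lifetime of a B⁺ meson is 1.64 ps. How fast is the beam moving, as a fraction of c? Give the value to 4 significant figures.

β ≈ 0.8862

γ = Δt/τ₀ = 3.54/1.64 = 2.15854
β = √(1 − 1/γ²) = √(1 − 1/2.15854²) = 0.8862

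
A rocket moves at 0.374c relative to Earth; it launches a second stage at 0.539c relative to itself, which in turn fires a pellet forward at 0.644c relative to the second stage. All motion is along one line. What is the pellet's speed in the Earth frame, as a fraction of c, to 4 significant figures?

u ≈ 0.9426c

Compose boost 2: (0.539 + 0.374)/(1 + 0.539×0.374) = 0.9130/1.20159 = 0.759829
Compose boost 3: (0.644 + 0.759829)/(1 + 0.644×0.759829) = 1.40383/1.48933 = 0.9426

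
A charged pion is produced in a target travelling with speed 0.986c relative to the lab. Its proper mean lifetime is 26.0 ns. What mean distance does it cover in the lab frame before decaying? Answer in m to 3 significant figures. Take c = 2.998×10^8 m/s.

d ≈ 46.1 m

γ = 1/√(1 − 0.986²) = 5.9972
Dilated lifetime: Δt = γτ₀ = 5.9972 × 26.0 ns = 155.93 ns
d = vΔt = 0.986c × 155.93 ns = 2.9560×10^8 m/s × 1.5593×10^-7 s = 46.1 m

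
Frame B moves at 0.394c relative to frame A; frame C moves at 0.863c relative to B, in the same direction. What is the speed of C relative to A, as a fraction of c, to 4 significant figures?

u ≈ 0.9380c

Compose boost 2: (0.863 + 0.394)/(1 + 0.863×0.394) = 1.257/1.34002 = 0.9380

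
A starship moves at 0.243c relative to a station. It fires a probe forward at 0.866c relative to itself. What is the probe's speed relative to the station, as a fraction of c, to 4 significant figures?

u ≈ 0.9162c

Relativistic velocity addition: u = (u' + v)/(1 + u'v/c²)
= (0.866 + 0.243)/(1 + 0.866×0.243) = 1.109/1.21044 = 0.9162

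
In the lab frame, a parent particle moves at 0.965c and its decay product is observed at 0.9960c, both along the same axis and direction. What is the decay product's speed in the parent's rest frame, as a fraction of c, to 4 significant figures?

Inverse velocity addition: u' = (u − v)/(1 − uv/c²)
= (0.9960 − 0.965)/(1 − 0.9960×0.965) = 0.03100/0.0388600 = 0.7977

u' ≈ 0.7977c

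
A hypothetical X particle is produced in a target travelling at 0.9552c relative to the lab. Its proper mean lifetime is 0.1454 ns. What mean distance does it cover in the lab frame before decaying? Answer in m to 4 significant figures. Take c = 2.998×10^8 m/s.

d ≈ 0.1407 m

γ = 1/√(1 − 0.9552²) = 3.37882
Dilated lifetime: Δt = γτ₀ = 3.37882 × 0.1454 ns = 0.491281 ns
d = vΔt = 0.9552c × 0.491281 ns = 2.86369×10^8 m/s × 4.91281×10^-10 s = 0.1407 m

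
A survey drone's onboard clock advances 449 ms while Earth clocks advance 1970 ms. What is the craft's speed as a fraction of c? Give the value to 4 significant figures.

β ≈ 0.9737

γ = Δt/τ₀ = 1970/449 = 4.38753
β = √(1 − 1/γ²) = √(1 − 1/4.38753²) = 0.9737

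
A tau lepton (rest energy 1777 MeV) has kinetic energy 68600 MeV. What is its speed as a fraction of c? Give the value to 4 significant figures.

γ = 1 + K/(m₀c²) = 1 + 68600/1777 = 39.6044
β = √(1 − 1/γ²) = 0.9997

β ≈ 0.9997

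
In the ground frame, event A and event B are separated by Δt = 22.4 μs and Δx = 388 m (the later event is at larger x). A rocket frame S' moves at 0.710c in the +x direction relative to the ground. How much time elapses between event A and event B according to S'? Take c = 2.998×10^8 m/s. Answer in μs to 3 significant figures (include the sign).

γ = 1/√(1 − 0.710²) = 1.4200
Δt' = γ(Δt − vΔx/c²) = 1.4200 × (22.4 μs − 0.710×388 m / (2.998×10^8 m/s))
= 1.4200 × (21.481 μs) = 30.5 μs

Δt' ≈ 30.5 μs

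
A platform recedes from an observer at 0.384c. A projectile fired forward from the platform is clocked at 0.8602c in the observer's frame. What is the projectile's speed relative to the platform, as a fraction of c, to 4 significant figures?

u' ≈ 0.7111c

Inverse velocity addition: u' = (u − v)/(1 − uv/c²)
= (0.8602 − 0.384)/(1 − 0.8602×0.384) = 0.4762/0.669683 = 0.7111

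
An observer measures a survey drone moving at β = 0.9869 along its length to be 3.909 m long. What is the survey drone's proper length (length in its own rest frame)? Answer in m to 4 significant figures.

γ = 1/√(1 − 0.9869²) = 6.19835
L₀ = γL = 6.19835 × 3.909 = 24.23 m

L₀ ≈ 24.23 m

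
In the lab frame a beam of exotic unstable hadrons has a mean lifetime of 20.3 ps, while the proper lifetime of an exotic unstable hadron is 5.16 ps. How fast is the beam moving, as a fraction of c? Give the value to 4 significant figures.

γ = Δt/τ₀ = 20.3/5.16 = 3.93411
β = √(1 − 1/γ²) = √(1 − 1/3.93411²) = 0.9672

β ≈ 0.9672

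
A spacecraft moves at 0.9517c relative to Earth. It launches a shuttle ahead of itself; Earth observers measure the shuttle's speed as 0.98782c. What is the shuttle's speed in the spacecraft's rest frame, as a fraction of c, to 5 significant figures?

Inverse velocity addition: u' = (u − v)/(1 − uv/c²)
= (0.98782 − 0.9517)/(1 − 0.98782×0.9517) = 0.036120/0.05989171 = 0.60309

u' ≈ 0.60309c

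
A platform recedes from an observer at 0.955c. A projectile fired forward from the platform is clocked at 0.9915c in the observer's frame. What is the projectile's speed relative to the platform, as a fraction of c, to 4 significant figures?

u' ≈ 0.6872c

Inverse velocity addition: u' = (u − v)/(1 − uv/c²)
= (0.9915 − 0.955)/(1 − 0.9915×0.955) = 0.03650/0.0531175 = 0.6872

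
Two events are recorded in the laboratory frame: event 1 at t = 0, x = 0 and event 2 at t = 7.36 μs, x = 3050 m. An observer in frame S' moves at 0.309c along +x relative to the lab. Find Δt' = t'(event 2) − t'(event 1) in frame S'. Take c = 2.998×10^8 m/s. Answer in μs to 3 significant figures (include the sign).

γ = 1/√(1 − 0.309²) = 1.0515
Δt' = γ(Δt − vΔx/c²) = 1.0515 × (7.36 μs − 0.309×3050 m / (2.998×10^8 m/s))
= 1.0515 × (4.2164 μs) = 4.43 μs

Δt' ≈ 4.43 μs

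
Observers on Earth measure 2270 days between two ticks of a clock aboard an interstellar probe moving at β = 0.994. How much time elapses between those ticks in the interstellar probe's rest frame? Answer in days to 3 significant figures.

γ = 1/√(1 − 0.994²) = 9.1424
Proper time: τ₀ = Δt/γ = 2270/9.1424 = 248 days

τ₀ ≈ 248 days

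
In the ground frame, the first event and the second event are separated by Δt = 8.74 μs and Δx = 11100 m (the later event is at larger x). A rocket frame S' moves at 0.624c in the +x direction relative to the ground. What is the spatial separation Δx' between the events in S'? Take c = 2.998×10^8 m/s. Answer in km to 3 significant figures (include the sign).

γ = 1/√(1 − 0.624²) = 1.2797
Δx' = γ(Δx − vΔt) = 1.2797 × (11100 m − 0.624×(2.998×10^8 m/s)×8.74×10^-6 s)
= 1.2797 × (9465.0 m) = 12.1 km

Δx' ≈ 12.1 km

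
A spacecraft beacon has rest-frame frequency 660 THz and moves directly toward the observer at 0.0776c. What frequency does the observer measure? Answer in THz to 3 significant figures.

Relativistic Doppler: f_obs = f_src √((1+β)/(1−β))
= 660 × √(1.0776/0.92240) = 660 × 1.0809 = 713 THz

f_obs ≈ 713 THz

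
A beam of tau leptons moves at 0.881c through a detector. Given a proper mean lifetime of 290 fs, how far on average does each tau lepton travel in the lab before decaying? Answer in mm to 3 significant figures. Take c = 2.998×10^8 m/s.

γ = 1/√(1 − 0.881²) = 2.1136
Dilated lifetime: Δt = γτ₀ = 2.1136 × 290 fs = 612.96 fs
d = vΔt = 0.881c × 612.96 fs = 2.6412×10^8 m/s × 6.1296×10^-13 s = 0.162 mm

d ≈ 0.162 mm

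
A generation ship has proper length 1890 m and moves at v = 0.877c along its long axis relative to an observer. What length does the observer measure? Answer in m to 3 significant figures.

γ = 1/√(1 − 0.877²) = 2.0812
Length contraction: L = L₀/γ = 1890/2.0812 = 908 m

L ≈ 908 m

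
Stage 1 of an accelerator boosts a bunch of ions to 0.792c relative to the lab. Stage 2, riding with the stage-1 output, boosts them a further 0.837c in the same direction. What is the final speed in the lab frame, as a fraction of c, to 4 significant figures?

Compose boost 2: (0.837 + 0.792)/(1 + 0.837×0.792) = 1.629/1.66290 = 0.9796

u ≈ 0.9796c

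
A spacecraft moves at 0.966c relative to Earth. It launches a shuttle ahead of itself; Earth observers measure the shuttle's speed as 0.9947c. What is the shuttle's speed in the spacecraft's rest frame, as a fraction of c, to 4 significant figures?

u' ≈ 0.7336c

Inverse velocity addition: u' = (u − v)/(1 − uv/c²)
= (0.9947 − 0.966)/(1 − 0.9947×0.966) = 0.02870/0.0391198 = 0.7336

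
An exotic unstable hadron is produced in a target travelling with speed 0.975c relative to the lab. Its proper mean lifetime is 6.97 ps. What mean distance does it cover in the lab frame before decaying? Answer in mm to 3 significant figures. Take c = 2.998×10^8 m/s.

γ = 1/√(1 − 0.975²) = 4.5004
Dilated lifetime: Δt = γτ₀ = 4.5004 × 6.97 ps = 31.367 ps
d = vΔt = 0.975c × 31.367 ps = 2.9230×10^8 m/s × 3.1367×10^-11 s = 9.17 mm

d ≈ 9.17 mm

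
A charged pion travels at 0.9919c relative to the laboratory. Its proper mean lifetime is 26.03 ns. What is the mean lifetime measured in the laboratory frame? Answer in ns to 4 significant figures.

Δt ≈ 204.9 ns

γ = 1/√(1 − 0.9919²) = 7.87270
Time dilation: Δt = γτ₀ = 7.87270 × 26.03 ns = 204.9 ns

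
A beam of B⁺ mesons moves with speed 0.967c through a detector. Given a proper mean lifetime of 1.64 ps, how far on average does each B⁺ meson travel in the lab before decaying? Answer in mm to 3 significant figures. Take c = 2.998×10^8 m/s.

γ = 1/√(1 − 0.967²) = 3.9250
Dilated lifetime: Δt = γτ₀ = 3.9250 × 1.64 ps = 6.4370 ps
d = vΔt = 0.967c × 6.4370 ps = 2.8991×10^8 m/s × 6.4370×10^-12 s = 1.87 mm

d ≈ 1.87 mm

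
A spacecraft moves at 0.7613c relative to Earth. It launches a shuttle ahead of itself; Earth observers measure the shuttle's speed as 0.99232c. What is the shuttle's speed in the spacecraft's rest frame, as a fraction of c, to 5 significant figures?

u' ≈ 0.94469c

Inverse velocity addition: u' = (u − v)/(1 − uv/c²)
= (0.99232 − 0.7613)/(1 − 0.99232×0.7613) = 0.23102/0.2445468 = 0.94469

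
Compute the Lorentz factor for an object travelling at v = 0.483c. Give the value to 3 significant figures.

γ = 1/√(1 − β²) = 1/√(1 − 0.483²) = 1/√(0.76671) = 1.14

γ ≈ 1.14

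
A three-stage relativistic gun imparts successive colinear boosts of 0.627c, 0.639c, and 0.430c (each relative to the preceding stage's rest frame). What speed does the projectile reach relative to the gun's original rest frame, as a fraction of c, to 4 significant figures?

u ≈ 0.9605c

Compose boost 2: (0.639 + 0.627)/(1 + 0.639×0.627) = 1.266/1.40065 = 0.903864
Compose boost 3: (0.430 + 0.903864)/(1 + 0.430×0.903864) = 1.33386/1.38866 = 0.9605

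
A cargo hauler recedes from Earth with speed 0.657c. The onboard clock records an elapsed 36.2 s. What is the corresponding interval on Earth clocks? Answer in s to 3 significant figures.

Δt ≈ 48.0 s

γ = 1/√(1 − 0.657²) = 1.3265
Time dilation: Δt = γτ₀ = 1.3265 × 36.2 s = 48.0 s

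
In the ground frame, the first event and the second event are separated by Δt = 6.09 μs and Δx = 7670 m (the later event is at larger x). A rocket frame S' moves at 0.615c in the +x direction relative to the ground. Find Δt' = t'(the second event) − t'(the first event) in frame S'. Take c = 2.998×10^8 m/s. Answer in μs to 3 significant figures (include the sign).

γ = 1/√(1 − 0.615²) = 1.2682
Δt' = γ(Δt − vΔx/c²) = 1.2682 × (6.09 μs − 0.615×7670 m / (2.998×10^8 m/s))
= 1.2682 × (-9.6440 μs) = -12.2 μs

Δt' ≈ -12.2 μs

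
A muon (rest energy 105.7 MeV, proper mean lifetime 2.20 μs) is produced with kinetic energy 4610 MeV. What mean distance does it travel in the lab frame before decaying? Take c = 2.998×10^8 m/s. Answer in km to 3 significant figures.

d ≈ 29.4 km

γ = 1 + K/(m₀c²) = 1 + 4610/105.7 = 44.614
β = √(1 − 1/γ²) = 0.99975
Dilated lifetime: γτ₀ = 44.614 × 2.20 μs = 98.151 μs
d = βc·γτ₀ = 0.99975 × (2.998×10^8 m/s) × 9.8151×10^-5 s = 29.4 km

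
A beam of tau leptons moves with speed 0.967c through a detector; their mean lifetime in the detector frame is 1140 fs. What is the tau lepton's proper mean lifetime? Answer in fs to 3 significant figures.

γ = 1/√(1 − 0.967²) = 3.9250
Proper time: τ₀ = Δt/γ = 1140/3.9250 = 290 fs

τ₀ ≈ 290 fs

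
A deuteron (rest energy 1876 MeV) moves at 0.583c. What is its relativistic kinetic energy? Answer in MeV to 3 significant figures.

K ≈ 433 MeV

γ = 1/√(1 − 0.583²) = 1.2308
K = (γ − 1)m₀c² = (1.2308 − 1) × 1876 MeV = 0.23081 × 1876 MeV = 433 MeV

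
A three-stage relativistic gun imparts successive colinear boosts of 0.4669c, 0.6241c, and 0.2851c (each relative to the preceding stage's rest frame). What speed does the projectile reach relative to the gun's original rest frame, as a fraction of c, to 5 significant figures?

u ≈ 0.91060c

Compose boost 2: (0.6241 + 0.4669)/(1 + 0.6241×0.4669) = 1.0910/1.291392 = 0.8448246
Compose boost 3: (0.2851 + 0.8448246)/(1 + 0.2851×0.8448246) = 1.129925/1.240859 = 0.91060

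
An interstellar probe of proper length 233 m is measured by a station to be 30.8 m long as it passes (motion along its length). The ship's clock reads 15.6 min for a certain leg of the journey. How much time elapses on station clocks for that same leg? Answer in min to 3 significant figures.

Length contraction ⇒ γ = L₀/L = 233/30.8 = 7.5649
Time dilation: Δt = γτ₀ = 7.5649 × 15.6 min = 118 min

Δt ≈ 118 min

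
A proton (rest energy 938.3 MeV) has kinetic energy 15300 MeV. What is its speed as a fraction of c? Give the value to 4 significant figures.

β ≈ 0.9983

γ = 1 + K/(m₀c²) = 1 + 15300/938.3 = 17.3061
β = √(1 − 1/γ²) = 0.9983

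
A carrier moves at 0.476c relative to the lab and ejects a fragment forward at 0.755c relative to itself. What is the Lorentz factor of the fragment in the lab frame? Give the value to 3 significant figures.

u_lab = (0.755 + 0.476)/(1 + 0.755×0.476) = 1.231/1.35938 = 0.905560
γ = 1/√(1 − 0.905560²) = 2.36

γ ≈ 2.36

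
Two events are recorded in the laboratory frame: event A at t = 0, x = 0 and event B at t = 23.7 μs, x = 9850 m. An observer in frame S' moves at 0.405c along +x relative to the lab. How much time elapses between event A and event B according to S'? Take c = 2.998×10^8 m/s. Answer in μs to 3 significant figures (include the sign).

γ = 1/√(1 − 0.405²) = 1.0937
Δt' = γ(Δt − vΔx/c²) = 1.0937 × (23.7 μs − 0.405×9850 m / (2.998×10^8 m/s))
= 1.0937 × (10.394 μs) = 11.4 μs

Δt' ≈ 11.4 μs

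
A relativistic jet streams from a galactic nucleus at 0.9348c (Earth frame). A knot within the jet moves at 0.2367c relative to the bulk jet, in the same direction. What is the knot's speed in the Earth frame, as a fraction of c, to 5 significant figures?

Relativistic velocity addition: u = (u' + v)/(1 + u'v/c²)
= (0.2367 + 0.9348)/(1 + 0.2367×0.9348) = 1.1715/1.221267 = 0.95925

u ≈ 0.95925c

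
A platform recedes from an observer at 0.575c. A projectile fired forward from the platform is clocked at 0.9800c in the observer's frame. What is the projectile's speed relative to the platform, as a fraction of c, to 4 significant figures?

Inverse velocity addition: u' = (u − v)/(1 − uv/c²)
= (0.9800 − 0.575)/(1 − 0.9800×0.575) = 0.4050/0.436500 = 0.9278

u' ≈ 0.9278c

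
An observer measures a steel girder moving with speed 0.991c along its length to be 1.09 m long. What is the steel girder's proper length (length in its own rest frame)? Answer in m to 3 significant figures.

γ = 1/√(1 − 0.991²) = 7.4704
L₀ = γL = 7.4704 × 1.09 = 8.14 m

L₀ ≈ 8.14 m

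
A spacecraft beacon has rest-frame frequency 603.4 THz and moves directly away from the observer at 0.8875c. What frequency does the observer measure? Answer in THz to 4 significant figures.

Relativistic Doppler: f_obs = f_src √((1−β)/(1+β))
= 603.4 × √(0.112500/1.88750) = 603.4 × 0.244137 = 147.3 THz

f_obs ≈ 147.3 THz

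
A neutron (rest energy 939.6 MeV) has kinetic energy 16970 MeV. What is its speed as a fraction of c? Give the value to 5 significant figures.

β ≈ 0.99862

γ = 1 + K/(m₀c²) = 1 + 16970/939.6 = 19.06088
β = √(1 − 1/γ²) = 0.99862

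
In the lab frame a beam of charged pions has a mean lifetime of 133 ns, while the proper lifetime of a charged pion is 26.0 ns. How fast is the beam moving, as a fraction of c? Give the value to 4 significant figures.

γ = Δt/τ₀ = 133/26.0 = 5.11538
β = √(1 − 1/γ²) = √(1 − 1/5.11538²) = 0.9807

β ≈ 0.9807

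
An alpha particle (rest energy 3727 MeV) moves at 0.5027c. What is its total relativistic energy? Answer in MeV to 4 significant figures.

γ = 1/√(1 − 0.5027²) = 1.15679
E = γm₀c² = 1.15679 × 3727 MeV = 4311 MeV

E ≈ 4311 MeV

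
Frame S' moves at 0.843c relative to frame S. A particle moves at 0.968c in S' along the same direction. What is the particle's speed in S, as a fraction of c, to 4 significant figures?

u ≈ 0.9972c

Relativistic velocity addition: u = (u' + v)/(1 + u'v/c²)
= (0.968 + 0.843)/(1 + 0.968×0.843) = 1.811/1.81602 = 0.9972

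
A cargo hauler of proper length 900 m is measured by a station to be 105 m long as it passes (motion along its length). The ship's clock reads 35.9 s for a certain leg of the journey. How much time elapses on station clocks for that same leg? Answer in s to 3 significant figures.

Length contraction ⇒ γ = L₀/L = 900/105 = 8.5714
Time dilation: Δt = γτ₀ = 8.5714 × 35.9 s = 308 s

Δt ≈ 308 s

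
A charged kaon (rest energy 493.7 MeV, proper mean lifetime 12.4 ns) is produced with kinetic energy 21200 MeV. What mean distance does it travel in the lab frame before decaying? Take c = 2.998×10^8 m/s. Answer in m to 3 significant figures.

γ = 1 + K/(m₀c²) = 1 + 21200/493.7 = 43.941
β = √(1 − 1/γ²) = 0.99974
Dilated lifetime: γτ₀ = 43.941 × 12.4 ns = 544.87 ns
d = βc·γτ₀ = 0.99974 × (2.998×10^8 m/s) × 5.4487×10^-7 s = 163 m

d ≈ 163 m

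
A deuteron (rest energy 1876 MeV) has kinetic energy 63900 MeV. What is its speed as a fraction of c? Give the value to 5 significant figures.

β ≈ 0.99959

γ = 1 + K/(m₀c²) = 1 + 63900/1876 = 35.06183
β = √(1 − 1/γ²) = 0.99959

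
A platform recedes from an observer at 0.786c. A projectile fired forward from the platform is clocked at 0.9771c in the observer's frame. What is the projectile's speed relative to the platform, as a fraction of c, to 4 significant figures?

Inverse velocity addition: u' = (u − v)/(1 − uv/c²)
= (0.9771 − 0.786)/(1 − 0.9771×0.786) = 0.1911/0.231999 = 0.8237

u' ≈ 0.8237c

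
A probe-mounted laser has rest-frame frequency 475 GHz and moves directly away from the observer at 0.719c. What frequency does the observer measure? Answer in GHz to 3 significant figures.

Relativistic Doppler: f_obs = f_src √((1−β)/(1+β))
= 475 × √(0.28100/1.7190) = 475 × 0.40431 = 192 GHz

f_obs ≈ 192 GHz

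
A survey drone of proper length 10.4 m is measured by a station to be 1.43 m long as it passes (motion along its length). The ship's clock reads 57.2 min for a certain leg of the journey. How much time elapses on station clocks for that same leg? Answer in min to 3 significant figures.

Length contraction ⇒ γ = L₀/L = 10.4/1.43 = 7.2727
Time dilation: Δt = γτ₀ = 7.2727 × 57.2 min = 416 min

Δt ≈ 416 min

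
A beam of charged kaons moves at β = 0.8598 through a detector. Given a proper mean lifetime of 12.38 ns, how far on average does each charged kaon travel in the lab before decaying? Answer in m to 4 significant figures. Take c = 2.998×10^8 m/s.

d ≈ 6.249 m

γ = 1/√(1 − 0.8598²) = 1.95836
Dilated lifetime: Δt = γτ₀ = 1.95836 × 12.38 ns = 24.2445 ns
d = vΔt = 0.8598c × 24.2445 ns = 2.57768×10^8 m/s × 2.42445×10^-8 s = 6.249 m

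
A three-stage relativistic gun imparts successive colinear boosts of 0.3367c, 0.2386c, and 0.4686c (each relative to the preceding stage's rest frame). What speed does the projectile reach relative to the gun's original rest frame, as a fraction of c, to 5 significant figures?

u ≈ 0.80119c

Compose boost 2: (0.2386 + 0.3367)/(1 + 0.2386×0.3367) = 0.57530/1.080337 = 0.5325192
Compose boost 3: (0.4686 + 0.5325192)/(1 + 0.4686×0.5325192) = 1.001119/1.249539 = 0.80119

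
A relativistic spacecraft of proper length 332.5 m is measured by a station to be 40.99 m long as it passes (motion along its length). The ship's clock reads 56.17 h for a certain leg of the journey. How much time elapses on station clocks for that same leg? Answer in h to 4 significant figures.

Δt ≈ 455.6 h

Length contraction ⇒ γ = L₀/L = 332.5/40.99 = 8.11173
Time dilation: Δt = γτ₀ = 8.11173 × 56.17 h = 455.6 h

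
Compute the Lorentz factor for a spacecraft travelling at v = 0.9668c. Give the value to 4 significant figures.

γ = 1/√(1 − β²) = 1/√(1 − 0.9668²) = 1/√(0.0652978) = 3.913

γ ≈ 3.913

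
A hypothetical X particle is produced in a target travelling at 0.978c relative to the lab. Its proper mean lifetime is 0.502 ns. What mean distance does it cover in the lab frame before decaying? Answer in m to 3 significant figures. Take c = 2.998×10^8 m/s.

γ = 1/√(1 − 0.978²) = 4.7938
Dilated lifetime: Δt = γτ₀ = 4.7938 × 0.502 ns = 2.4065 ns
d = vΔt = 0.978c × 2.4065 ns = 2.9320×10^8 m/s × 2.4065×10^-9 s = 0.706 m

d ≈ 0.706 m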